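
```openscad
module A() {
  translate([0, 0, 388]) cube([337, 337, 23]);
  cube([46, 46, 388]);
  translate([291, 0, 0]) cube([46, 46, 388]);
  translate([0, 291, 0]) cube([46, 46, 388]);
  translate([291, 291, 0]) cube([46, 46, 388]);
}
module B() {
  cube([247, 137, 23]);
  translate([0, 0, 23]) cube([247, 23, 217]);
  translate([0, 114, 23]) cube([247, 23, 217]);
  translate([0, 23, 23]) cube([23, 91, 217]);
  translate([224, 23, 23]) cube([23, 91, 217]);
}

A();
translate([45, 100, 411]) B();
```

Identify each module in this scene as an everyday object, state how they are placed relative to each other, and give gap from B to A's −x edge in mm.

The open box's min-x is at 45; the stool's min-x is 0; gap = 45 mm.

A is a stool. B is an open box. The open box is on top of the stool, centred. The gap from the open box to the stool's −x edge is 45 mm.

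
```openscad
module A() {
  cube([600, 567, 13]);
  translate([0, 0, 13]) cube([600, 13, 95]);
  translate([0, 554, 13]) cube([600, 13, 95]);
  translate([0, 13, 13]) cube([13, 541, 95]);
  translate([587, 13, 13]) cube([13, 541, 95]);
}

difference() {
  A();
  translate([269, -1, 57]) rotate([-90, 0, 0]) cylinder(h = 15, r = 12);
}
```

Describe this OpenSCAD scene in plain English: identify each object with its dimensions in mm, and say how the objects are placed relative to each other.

A is an open storage box with external size 600×567×108 mm and wall thickness 13 mm (the base is also 13 mm thick). The base covers the whole footprint; the four walls stand on the base, with the y-facing walls full-width and the x-facing walls fitting between their inner faces.

The open box has a circular hole of radius 12 mm through its front wall, centred at (x = 269, z = 57).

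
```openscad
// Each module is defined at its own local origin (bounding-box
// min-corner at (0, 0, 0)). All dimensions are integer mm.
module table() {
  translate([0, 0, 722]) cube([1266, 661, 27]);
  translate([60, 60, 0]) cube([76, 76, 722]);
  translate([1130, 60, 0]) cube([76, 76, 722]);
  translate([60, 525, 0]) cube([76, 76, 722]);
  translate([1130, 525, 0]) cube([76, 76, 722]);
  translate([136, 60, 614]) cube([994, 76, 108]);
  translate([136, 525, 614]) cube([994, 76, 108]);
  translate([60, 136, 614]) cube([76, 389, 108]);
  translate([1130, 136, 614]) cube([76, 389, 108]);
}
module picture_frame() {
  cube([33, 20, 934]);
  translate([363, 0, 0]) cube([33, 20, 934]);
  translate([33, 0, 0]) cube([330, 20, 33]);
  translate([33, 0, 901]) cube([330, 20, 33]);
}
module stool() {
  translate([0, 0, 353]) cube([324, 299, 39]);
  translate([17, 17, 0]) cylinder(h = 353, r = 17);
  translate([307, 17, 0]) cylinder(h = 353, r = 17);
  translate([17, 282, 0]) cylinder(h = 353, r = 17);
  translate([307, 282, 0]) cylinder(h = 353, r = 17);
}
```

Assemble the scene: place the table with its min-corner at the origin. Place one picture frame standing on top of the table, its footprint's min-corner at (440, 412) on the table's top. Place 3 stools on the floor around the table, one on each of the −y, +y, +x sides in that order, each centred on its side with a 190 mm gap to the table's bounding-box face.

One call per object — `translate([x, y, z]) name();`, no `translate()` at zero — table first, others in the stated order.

table();
translate([440, 412, 749]) picture_frame();
translate([471, -489, 0]) stool();
translate([471, 851, 0]) stool();
translate([1456, 181, 0]) stool();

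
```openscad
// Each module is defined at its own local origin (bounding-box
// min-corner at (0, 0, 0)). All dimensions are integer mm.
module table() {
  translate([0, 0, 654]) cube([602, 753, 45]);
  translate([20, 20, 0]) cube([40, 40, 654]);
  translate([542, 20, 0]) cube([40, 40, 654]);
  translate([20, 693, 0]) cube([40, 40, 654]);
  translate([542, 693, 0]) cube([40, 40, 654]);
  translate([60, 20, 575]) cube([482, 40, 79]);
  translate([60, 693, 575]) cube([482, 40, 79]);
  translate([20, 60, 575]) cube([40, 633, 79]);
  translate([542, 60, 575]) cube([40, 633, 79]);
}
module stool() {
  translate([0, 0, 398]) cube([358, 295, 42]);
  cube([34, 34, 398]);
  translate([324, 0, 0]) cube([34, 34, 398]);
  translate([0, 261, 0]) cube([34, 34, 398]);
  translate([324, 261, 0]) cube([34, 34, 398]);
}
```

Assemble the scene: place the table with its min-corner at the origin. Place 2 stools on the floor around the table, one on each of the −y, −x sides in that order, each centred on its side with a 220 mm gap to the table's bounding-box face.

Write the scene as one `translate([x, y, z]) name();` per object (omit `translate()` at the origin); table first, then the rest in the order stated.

table();
translate([122, -515, 0]) stool();
translate([-578, 229, 0]) stool();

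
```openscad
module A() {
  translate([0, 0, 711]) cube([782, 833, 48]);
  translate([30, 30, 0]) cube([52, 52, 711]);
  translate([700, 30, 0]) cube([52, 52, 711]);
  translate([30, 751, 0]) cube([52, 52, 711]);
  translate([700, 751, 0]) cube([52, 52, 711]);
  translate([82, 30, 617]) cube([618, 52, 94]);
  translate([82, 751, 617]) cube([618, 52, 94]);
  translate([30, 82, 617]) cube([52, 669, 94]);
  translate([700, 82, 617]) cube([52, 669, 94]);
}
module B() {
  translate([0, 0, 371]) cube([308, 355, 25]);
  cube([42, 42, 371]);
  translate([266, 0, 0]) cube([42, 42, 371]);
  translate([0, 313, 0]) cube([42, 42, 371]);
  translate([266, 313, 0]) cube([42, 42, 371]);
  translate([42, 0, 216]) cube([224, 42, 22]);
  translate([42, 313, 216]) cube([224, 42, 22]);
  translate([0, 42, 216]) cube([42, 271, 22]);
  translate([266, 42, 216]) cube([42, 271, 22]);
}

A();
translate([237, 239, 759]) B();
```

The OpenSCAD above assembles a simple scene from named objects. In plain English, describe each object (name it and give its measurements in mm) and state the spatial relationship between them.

A is a rectangular dining table. The top is 782×833×48 mm with its upper surface at z = 759 mm. It stands on four 52×52 mm square legs, each inset 30 mm from the nearest pair of top edges, running from the floor to the underside of the top. Four apron rails, 52 mm thick and 94 mm tall, run between adjacent legs with their top edges flush with the underside of the top and their outer faces flush with the legs' outer faces.

B is a four-legged stool. The seat is a 308×355×25 mm slab whose top surface is at z = 396 mm; four square legs, each 42×42 mm in cross-section, run from the floor (z = 0) to the underside of the seat, each flush with a corner of the seat. Four stretchers, 42 mm wide and 22 mm tall, connect adjacent legs with their undersides at z = 216 mm, each running between the inner faces of the legs it joins and aligned with the legs' outer faces on the other axis.

The stool is on top of the table, centred.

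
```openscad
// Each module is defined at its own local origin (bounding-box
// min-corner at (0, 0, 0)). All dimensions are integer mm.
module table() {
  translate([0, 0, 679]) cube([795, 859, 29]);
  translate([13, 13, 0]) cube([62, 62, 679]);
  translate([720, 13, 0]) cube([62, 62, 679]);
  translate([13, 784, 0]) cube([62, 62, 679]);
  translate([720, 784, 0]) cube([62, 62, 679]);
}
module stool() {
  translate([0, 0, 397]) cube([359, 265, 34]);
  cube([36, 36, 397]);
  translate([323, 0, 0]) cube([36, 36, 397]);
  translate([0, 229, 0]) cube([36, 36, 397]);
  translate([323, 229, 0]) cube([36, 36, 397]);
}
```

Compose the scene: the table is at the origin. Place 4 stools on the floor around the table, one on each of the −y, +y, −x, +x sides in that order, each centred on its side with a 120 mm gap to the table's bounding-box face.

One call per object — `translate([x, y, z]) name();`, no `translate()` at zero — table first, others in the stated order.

table();
translate([218, -385, 0]) stool();
translate([218, 979, 0]) stool();
translate([-479, 297, 0]) stool();
translate([915, 297, 0]) stool();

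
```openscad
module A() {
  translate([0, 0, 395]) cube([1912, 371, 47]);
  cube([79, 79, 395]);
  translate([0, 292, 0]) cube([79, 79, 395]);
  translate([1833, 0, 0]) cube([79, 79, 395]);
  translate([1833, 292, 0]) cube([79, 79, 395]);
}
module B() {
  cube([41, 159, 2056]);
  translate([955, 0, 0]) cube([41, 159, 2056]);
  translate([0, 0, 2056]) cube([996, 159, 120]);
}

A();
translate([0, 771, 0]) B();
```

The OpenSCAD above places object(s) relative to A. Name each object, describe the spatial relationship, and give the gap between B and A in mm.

The door frame's nearest face is 400 mm from the bench's +y face.

A is a bench. B is a door frame. The door frame is on the floor beside the bench on its +y side. The gap between the door frame and the bench is 400 mm.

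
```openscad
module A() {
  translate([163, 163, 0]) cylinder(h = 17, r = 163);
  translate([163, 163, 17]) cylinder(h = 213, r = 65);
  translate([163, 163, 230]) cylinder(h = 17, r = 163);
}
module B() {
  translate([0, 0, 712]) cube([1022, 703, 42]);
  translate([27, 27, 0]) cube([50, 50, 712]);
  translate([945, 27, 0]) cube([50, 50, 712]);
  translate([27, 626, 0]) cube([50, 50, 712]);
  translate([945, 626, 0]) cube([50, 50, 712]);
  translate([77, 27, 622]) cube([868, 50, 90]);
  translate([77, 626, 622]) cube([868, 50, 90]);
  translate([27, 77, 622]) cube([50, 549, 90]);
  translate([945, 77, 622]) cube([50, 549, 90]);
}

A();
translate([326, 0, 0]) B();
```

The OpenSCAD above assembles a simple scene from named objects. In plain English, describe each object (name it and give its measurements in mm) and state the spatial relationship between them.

A is a spool: two coaxial disc flanges of radius 163 mm and thickness 17 mm, joined by a core cylinder of radius 65 mm and height 213 mm. The lower flange rests on z = 0 and the three cylinders share a vertical axis.

B is a rectangular dining table. The top is 1022×703×42 mm with its upper surface at z = 754 mm. It stands on four 50×50 mm square legs, each inset 27 mm from the nearest pair of top edges, running from the floor to the underside of the top. Four apron rails, 50 mm thick and 90 mm tall, run between adjacent legs with their top edges flush with the underside of the top and their outer faces flush with the legs' outer faces.

The table is against the spool's +x side, with their −y faces flush.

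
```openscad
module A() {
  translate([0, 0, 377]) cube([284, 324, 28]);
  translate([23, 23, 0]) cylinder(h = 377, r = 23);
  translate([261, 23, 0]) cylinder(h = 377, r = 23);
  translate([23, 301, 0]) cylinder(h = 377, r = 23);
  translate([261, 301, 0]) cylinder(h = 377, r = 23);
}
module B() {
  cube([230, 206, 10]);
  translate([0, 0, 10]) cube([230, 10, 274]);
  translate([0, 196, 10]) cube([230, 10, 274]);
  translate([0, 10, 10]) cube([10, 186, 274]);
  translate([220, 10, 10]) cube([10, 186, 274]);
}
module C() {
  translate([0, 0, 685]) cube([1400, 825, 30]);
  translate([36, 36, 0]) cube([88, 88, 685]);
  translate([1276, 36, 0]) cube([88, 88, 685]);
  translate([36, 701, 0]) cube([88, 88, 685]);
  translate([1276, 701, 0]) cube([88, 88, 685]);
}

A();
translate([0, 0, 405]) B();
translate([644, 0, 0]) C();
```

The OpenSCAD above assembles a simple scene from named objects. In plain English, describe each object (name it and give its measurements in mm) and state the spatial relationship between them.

A is a four-legged stool. The seat is a 284×324×28 mm slab whose top surface is at z = 405 mm; four round legs, each 46 mm in diameter, run from the floor (z = 0) to the underside of the seat, each leg's axis is inset half a diameter from the nearest pair of seat edges (so the leg's bounding box is flush with the corner).

B is an open storage box with external size 230×206×284 mm and wall thickness 10 mm (the base is also 10 mm thick). The base covers the whole footprint; the four walls stand on the base, with the y-facing walls full-width and the x-facing walls fitting between their inner faces.

C is a table: top 1400 mm (x) × 825 mm (y), 30 mm thick, upper face at z = 715 mm, on four 88×88 mm square legs, each inset 36 mm from the nearest pair of top edges, running from z = 0 to the bottom of the top.

The open box is on top of the stool. The table is on the floor beside the stool on its +x side.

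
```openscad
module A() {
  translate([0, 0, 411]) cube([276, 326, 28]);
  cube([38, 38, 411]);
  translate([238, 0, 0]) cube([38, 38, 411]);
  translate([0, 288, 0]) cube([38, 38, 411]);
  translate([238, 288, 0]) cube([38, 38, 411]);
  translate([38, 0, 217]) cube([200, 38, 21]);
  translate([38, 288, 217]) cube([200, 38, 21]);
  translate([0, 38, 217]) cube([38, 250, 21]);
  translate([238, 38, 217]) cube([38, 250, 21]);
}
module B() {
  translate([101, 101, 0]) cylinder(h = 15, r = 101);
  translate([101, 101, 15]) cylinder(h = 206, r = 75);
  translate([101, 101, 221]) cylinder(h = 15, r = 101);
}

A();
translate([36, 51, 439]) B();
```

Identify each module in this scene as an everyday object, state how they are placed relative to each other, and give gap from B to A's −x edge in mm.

The spool's min-x is at 36; the stool's min-x is 0; gap = 36 mm.

A is a stool. B is a spool. The spool is on top of the stool. The gap from the spool to the stool's −x edge is 36 mm.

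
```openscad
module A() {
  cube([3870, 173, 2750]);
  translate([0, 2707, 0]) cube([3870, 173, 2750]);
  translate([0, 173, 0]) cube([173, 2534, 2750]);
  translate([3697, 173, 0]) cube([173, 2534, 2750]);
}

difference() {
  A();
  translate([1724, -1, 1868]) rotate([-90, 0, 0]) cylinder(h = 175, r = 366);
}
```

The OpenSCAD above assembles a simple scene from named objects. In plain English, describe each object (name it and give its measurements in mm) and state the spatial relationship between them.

A is a box-shaped house frame (walls only): outside footprint 3870×2880 mm, wall height 2750 mm, wall thickness 173 mm. The two y-facing walls run the full x-width; the two x-facing walls fit between the inner faces of the y-facing walls.

The house frame has a circular hole of radius 366 mm through its front wall, centred at (x = 1724, z = 1868).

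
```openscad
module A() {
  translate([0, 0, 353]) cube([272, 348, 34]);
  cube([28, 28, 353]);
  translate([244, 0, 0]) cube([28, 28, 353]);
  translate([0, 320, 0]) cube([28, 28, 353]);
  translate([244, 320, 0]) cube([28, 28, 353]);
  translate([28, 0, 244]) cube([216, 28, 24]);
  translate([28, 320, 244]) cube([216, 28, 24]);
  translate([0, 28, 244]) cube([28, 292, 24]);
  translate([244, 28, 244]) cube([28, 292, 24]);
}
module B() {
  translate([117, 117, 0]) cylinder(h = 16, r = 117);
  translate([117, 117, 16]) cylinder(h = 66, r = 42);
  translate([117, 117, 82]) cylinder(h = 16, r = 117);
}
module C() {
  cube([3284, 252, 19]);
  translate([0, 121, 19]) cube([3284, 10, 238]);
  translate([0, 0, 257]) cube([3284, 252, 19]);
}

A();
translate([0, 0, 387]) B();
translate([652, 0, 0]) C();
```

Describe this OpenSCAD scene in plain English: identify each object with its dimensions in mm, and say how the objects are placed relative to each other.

A is a four-legged stool. The seat is a 272×348×34 mm slab whose top surface is at z = 387 mm; four square legs, each 28×28 mm in cross-section, run from the floor (z = 0) to the underside of the seat, each flush with a corner of the seat. Four stretchers, 28 mm wide and 24 mm tall, connect adjacent legs with their undersides at z = 244 mm, each running between the inner faces of the legs it joins and aligned with the legs' outer faces on the other axis.

B is a spool: two coaxial disc flanges of radius 117 mm and thickness 16 mm, joined by a core cylinder of radius 42 mm and height 66 mm. The lower flange rests on z = 0 and the three cylinders share a vertical axis.

C is an I-beam lying along x, 3284 mm long. Overall section height 276 mm. Two flanges 252 mm wide (y) and 19 mm thick, one on the floor and one at the top; a web 10 mm thick runs between them, centred on the flange width.

The spool is on top of the stool. The I-beam is on the floor beside the stool on its +x side.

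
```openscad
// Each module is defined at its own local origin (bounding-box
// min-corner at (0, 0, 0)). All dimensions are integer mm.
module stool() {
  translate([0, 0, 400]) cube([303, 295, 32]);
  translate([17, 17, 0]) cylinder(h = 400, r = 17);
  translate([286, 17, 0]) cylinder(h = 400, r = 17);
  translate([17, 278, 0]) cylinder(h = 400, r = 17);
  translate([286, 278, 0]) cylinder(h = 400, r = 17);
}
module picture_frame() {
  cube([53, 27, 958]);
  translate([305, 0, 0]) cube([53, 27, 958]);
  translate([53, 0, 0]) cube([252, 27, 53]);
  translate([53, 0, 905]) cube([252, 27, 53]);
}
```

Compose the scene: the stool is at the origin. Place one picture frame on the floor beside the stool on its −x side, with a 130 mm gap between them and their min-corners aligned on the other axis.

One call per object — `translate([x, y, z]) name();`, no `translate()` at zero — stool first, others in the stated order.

stool();
translate([-488, 0, 0]) picture_frame();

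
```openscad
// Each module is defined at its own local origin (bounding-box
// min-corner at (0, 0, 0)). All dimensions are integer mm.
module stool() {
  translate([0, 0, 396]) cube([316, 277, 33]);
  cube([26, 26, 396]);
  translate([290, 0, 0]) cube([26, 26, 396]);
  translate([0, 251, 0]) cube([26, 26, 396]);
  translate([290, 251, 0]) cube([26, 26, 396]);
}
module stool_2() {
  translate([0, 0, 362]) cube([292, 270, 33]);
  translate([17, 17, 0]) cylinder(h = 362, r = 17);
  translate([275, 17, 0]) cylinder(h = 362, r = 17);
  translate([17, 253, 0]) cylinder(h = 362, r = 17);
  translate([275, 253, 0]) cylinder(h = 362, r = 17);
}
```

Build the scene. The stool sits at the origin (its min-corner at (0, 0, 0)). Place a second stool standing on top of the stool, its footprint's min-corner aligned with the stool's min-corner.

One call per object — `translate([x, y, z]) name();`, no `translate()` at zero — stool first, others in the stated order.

stool();
translate([0, 0, 429]) stool_2();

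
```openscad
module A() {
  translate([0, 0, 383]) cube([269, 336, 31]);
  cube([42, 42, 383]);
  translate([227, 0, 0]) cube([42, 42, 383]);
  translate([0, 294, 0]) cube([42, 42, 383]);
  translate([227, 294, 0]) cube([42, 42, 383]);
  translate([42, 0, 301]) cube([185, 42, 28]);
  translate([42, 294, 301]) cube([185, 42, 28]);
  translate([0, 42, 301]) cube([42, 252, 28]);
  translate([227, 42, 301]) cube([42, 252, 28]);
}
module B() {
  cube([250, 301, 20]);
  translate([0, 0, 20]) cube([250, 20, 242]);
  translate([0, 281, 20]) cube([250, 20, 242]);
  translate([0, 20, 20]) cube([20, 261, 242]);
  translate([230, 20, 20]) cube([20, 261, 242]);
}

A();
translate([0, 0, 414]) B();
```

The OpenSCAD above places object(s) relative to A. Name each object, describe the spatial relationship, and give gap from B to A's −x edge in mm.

A is a stool. B is an open box. The open box is on top of the stool. The gap from the open box to the stool's −x edge is 0 mm.

The open box's min-x is at 0; the stool's min-x is 0; gap = 0 mm.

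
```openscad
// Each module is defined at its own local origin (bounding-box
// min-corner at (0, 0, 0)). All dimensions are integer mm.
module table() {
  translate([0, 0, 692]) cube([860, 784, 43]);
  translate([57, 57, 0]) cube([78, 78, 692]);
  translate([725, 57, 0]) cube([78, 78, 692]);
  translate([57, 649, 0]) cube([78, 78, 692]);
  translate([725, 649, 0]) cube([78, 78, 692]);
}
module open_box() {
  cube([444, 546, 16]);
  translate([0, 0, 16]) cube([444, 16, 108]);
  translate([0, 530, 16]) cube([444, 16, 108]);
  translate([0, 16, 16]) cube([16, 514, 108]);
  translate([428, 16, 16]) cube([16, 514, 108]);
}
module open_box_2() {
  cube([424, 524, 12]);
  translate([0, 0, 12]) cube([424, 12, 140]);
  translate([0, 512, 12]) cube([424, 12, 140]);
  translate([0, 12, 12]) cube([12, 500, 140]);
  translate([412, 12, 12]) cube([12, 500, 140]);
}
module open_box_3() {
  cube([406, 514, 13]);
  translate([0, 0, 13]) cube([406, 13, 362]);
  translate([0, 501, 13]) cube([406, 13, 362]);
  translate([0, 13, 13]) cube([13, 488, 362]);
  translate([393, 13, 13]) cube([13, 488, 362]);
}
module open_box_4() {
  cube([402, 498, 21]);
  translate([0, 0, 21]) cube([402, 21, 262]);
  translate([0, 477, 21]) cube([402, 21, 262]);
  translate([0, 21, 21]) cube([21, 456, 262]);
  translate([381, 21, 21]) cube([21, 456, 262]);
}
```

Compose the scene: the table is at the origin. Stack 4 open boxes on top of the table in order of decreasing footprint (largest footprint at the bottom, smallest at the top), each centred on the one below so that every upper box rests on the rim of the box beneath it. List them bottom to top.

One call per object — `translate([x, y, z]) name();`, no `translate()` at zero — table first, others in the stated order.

table();
translate([208, 119, 735]) open_box();
translate([218, 130, 859]) open_box_2();
translate([227, 135, 1011]) open_box_3();
translate([229, 143, 1386]) open_box_4();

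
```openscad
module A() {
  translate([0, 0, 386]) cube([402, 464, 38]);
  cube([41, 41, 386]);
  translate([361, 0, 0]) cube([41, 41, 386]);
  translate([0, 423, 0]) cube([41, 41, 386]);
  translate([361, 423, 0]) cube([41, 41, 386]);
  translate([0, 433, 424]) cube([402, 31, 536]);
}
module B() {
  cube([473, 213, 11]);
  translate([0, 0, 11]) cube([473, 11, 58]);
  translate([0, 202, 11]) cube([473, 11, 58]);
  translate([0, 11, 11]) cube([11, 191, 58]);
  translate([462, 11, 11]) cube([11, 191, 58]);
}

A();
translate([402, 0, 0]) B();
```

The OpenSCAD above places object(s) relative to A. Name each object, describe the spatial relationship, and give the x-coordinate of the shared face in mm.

A is a chair. B is an open box. The open box is against the chair's +x side, with their −y faces flush. The x-coordinate of the shared face is 402 mm.

The chair's +x face and the open box's −x face are both at x = 402 mm.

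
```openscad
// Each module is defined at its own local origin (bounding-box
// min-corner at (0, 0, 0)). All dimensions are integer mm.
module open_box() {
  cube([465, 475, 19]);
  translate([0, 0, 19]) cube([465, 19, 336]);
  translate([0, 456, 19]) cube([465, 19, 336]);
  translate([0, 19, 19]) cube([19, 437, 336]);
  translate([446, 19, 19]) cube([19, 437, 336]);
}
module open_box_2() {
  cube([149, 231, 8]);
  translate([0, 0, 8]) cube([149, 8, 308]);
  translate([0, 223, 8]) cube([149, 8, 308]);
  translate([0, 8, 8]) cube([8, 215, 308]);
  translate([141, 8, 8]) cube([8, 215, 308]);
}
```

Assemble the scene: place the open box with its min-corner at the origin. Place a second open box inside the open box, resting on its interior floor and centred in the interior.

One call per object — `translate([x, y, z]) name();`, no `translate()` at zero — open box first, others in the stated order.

open_box();
translate([158, 122, 19]) open_box_2();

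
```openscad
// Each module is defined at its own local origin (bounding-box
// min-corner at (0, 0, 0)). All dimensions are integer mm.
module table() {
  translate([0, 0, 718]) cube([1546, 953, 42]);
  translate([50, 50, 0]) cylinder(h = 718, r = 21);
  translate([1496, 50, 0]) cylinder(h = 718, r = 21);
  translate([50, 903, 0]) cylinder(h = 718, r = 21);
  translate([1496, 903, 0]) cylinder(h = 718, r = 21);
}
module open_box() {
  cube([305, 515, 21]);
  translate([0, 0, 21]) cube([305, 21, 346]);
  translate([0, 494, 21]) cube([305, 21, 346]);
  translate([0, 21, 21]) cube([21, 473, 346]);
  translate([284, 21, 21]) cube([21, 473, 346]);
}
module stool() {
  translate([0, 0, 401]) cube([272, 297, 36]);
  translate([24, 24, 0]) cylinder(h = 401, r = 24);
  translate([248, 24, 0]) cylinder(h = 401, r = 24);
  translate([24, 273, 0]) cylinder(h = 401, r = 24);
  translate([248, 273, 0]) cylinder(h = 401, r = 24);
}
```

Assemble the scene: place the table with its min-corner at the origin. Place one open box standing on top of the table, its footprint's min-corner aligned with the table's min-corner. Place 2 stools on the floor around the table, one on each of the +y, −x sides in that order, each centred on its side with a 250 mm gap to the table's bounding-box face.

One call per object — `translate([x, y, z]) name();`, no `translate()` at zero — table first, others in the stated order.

table();
translate([0, 0, 760]) open_box();
translate([637, 1203, 0]) stool();
translate([-522, 328, 0]) stool();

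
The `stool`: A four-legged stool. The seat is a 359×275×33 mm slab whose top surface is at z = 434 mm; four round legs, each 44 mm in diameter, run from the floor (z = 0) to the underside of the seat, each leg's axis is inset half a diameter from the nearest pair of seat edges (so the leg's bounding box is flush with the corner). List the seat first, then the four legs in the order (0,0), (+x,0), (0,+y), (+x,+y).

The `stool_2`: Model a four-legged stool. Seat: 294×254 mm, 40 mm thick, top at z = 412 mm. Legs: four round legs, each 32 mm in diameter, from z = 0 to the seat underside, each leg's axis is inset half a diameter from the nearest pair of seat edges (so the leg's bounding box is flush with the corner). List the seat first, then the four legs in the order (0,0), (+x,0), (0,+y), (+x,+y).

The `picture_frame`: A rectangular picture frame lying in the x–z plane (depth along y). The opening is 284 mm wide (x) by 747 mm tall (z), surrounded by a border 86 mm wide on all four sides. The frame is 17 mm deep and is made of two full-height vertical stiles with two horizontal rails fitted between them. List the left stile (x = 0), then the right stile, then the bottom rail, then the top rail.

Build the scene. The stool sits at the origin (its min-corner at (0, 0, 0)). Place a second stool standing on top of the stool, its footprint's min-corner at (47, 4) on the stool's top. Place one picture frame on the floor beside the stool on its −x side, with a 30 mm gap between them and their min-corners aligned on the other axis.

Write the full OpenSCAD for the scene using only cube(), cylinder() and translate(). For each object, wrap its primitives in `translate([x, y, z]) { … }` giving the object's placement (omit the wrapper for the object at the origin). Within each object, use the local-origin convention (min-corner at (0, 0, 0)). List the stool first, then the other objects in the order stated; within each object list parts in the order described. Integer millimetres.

translate([0, 0, 401]) cube([359, 275, 33]);
translate([22, 22, 0]) cylinder(h = 401, r = 22);
translate([337, 22, 0]) cylinder(h = 401, r = 22);
translate([22, 253, 0]) cylinder(h = 401, r = 22);
translate([337, 253, 0]) cylinder(h = 401, r = 22);
translate([47, 4, 434]) {
  translate([0, 0, 372]) cube([294, 254, 40]);
  translate([16, 16, 0]) cylinder(h = 372, r = 16);
  translate([278, 16, 0]) cylinder(h = 372, r = 16);
  translate([16, 238, 0]) cylinder(h = 372, r = 16);
  translate([278, 238, 0]) cylinder(h = 372, r = 16);
}
translate([-486, 0, 0]) {
  cube([86, 17, 919]);
  translate([370, 0, 0]) cube([86, 17, 919]);
  translate([86, 0, 0]) cube([284, 17, 86]);
  translate([86, 0, 833]) cube([284, 17, 86]);
}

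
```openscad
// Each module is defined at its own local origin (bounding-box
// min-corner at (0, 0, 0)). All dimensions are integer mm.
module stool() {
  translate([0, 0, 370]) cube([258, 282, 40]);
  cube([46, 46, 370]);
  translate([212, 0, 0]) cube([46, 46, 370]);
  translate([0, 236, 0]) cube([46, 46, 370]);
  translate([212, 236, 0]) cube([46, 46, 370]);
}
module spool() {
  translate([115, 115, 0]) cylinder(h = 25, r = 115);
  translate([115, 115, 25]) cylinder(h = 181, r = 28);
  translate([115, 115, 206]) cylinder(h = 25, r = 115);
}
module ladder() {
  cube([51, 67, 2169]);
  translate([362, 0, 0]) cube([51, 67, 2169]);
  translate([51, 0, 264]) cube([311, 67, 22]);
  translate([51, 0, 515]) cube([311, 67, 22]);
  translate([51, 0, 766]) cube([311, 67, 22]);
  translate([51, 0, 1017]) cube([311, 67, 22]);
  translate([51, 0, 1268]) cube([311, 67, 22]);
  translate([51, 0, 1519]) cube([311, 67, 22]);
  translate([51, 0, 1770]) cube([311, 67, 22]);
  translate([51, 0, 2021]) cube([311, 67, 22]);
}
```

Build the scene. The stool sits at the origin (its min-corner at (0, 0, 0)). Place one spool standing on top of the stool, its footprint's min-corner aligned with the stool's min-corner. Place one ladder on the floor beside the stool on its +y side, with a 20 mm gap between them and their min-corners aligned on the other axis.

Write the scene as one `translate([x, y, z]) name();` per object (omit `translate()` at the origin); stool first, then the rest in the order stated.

stool();
translate([0, 0, 410]) spool();
translate([0, 302, 0]) ladder();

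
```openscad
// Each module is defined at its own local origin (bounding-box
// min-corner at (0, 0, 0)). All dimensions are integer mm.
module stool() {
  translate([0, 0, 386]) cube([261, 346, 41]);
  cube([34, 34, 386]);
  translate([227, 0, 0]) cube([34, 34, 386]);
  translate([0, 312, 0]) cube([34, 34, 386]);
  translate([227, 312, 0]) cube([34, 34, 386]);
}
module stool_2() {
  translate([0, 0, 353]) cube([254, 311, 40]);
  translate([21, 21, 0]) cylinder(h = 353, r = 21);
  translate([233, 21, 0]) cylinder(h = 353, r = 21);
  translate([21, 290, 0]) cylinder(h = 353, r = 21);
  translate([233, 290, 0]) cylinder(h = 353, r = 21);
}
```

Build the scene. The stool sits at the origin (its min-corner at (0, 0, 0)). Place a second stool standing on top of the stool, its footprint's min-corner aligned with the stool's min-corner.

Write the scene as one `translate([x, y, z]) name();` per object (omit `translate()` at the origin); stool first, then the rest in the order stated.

stool();
translate([0, 0, 427]) stool_2();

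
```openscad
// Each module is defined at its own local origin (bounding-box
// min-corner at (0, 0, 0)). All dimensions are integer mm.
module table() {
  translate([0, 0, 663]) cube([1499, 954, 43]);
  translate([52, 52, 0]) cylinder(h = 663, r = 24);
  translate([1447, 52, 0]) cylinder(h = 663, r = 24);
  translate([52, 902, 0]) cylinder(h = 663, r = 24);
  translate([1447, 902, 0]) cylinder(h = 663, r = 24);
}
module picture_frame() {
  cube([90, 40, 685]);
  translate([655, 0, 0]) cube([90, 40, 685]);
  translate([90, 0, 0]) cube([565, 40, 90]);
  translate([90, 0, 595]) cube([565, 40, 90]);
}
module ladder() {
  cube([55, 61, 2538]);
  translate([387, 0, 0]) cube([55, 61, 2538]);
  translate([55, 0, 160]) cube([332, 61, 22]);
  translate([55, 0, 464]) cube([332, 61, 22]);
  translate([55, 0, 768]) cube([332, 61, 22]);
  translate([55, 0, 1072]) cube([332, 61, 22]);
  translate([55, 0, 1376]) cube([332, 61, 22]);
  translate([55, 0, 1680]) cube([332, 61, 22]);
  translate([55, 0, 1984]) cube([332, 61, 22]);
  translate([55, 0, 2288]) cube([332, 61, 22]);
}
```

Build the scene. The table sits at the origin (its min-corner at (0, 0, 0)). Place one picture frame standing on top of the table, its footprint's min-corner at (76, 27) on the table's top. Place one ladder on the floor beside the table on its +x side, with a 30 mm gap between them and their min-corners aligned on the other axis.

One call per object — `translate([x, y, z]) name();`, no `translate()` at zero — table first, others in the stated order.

table();
translate([76, 27, 706]) picture_frame();
translate([1529, 0, 0]) ladder();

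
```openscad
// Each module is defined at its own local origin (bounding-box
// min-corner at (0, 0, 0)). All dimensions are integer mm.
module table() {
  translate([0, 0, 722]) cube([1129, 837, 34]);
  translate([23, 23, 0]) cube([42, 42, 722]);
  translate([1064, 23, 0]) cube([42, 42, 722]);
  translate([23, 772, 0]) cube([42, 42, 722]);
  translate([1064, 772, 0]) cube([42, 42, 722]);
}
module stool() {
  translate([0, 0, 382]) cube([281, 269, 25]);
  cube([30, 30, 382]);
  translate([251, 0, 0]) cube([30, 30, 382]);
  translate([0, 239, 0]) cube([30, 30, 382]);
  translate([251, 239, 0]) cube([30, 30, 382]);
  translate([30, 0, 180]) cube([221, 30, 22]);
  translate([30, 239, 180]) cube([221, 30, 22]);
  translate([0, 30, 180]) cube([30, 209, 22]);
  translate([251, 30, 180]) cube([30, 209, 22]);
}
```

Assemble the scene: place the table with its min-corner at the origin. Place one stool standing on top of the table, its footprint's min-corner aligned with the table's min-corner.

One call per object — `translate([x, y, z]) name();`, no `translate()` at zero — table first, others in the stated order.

table();
translate([0, 0, 756]) stool();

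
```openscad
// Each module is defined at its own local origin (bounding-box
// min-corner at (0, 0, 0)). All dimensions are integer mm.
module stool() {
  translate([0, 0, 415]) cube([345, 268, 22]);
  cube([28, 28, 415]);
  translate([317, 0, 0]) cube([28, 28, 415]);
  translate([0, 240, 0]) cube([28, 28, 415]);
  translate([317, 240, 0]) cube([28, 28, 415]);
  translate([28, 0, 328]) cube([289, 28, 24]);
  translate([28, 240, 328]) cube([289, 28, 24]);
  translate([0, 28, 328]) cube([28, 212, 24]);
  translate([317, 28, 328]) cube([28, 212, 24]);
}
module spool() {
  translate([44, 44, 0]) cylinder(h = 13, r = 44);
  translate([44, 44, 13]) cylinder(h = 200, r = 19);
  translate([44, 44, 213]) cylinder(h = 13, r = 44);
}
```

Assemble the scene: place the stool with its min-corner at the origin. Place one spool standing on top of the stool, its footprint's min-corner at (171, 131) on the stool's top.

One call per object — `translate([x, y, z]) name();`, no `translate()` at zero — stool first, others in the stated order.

stool();
translate([171, 131, 437]) spool();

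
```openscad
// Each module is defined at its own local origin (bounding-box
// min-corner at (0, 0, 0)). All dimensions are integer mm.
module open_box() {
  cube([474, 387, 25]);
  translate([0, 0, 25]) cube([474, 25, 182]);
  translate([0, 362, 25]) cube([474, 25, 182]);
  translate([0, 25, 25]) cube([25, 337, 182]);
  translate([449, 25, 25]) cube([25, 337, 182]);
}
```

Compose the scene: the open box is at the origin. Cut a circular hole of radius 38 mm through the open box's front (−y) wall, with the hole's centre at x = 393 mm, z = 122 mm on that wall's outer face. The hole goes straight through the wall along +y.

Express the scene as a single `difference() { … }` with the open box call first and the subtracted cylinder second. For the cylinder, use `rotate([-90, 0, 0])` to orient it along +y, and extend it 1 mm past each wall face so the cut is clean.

difference() {
  open_box();
  translate([393, -1, 122]) rotate([-90, 0, 0]) cylinder(h = 27, r = 38);
}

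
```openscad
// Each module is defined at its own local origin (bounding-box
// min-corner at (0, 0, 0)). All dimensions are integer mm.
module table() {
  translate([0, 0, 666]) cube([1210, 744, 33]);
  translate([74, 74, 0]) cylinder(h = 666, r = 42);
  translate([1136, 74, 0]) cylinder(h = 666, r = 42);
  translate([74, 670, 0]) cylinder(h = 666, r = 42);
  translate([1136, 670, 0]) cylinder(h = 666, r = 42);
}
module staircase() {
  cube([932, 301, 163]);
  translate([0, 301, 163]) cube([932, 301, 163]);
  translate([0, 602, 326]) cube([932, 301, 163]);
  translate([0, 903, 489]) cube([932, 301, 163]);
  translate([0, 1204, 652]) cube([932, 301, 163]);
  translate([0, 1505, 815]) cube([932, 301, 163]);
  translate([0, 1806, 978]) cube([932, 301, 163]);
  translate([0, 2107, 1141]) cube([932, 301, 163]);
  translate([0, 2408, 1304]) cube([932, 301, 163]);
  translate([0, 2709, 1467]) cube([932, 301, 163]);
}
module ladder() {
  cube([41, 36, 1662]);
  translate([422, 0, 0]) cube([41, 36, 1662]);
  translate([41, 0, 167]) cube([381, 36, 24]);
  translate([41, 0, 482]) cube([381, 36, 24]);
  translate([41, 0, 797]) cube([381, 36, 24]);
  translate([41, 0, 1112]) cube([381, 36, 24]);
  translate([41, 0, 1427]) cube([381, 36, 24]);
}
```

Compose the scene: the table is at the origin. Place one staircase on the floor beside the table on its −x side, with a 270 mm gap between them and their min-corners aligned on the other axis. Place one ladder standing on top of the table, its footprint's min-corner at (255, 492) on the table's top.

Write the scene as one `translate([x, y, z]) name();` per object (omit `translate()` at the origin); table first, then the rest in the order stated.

table();
translate([-1202, 0, 0]) staircase();
translate([255, 492, 699]) ladder();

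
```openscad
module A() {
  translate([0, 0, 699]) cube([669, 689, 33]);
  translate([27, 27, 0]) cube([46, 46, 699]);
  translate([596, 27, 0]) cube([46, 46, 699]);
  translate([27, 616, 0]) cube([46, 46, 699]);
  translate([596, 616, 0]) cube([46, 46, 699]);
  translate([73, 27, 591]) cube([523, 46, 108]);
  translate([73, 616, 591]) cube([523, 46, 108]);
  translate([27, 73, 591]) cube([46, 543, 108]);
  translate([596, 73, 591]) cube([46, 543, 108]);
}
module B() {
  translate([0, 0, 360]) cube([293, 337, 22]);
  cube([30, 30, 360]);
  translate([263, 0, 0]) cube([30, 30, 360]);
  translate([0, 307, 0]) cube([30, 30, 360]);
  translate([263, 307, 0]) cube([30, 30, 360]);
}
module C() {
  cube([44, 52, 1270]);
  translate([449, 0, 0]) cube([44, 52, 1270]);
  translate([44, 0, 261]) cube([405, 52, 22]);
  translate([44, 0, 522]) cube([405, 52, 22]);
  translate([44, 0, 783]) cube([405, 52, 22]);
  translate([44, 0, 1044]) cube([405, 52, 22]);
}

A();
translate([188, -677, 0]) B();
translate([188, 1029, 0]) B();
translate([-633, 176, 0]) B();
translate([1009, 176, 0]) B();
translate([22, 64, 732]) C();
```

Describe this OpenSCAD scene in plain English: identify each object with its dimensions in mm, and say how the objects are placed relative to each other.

A is a table with a 669×689 mm rectangular top, 33 mm thick, top surface at z = 732 mm, supported by four 46×46 mm square legs, each inset 27 mm from the nearest pair of top edges, running from the floor. Four apron rails, 46 mm thick and 108 mm tall, run between adjacent legs with their top edges flush with the underside of the top and their outer faces flush with the legs' outer faces.

B is a four-legged stool. The seat is 293×337 mm, 22 mm thick, top at z = 382 mm. It stands on four square legs, each 30×30 mm in cross-section, from z = 0 to the seat underside, each flush with a corner of the seat.

C is a wooden ladder with two side rails of 44×52 mm section and 1270 mm height, set 493 mm apart overall. Between them run 4 rectangular rungs (52 mm deep, 22 mm thick), front faces flush with the rails' −y face. The bottom of the first rung is 261 mm above the floor and each subsequent rung is 261 mm higher than the one below.

Four stools sit around the table at the −y, +y, −x, +x sides. The ladder is on top of the table.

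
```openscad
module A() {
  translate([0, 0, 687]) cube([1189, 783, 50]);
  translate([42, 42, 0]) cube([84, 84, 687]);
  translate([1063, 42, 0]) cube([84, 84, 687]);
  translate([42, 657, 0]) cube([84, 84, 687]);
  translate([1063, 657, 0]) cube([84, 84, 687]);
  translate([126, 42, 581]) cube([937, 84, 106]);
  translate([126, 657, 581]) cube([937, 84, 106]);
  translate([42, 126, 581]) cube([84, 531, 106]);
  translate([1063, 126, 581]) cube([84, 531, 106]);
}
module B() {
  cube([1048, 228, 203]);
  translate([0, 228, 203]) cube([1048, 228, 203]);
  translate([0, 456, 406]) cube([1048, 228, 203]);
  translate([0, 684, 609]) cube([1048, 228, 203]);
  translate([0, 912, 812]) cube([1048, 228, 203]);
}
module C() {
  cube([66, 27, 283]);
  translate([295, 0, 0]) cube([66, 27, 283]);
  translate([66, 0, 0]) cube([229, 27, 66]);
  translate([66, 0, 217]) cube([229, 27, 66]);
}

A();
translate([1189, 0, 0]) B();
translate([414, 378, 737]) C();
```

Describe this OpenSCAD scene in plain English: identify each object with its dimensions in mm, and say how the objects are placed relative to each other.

A is a table with a 1189×783 mm rectangular top, 50 mm thick, top surface at z = 737 mm, supported by four 84×84 mm square legs, each inset 42 mm from the nearest pair of top edges, running from the floor. Four apron rails, 84 mm thick and 106 mm tall, run between adjacent legs with their top edges flush with the underside of the top and their outer faces flush with the legs' outer faces.

B is a run of 5 identical solid stair steps. Each tread is 1048×228 mm and each step block is 203 mm high. Step 1 rests on the floor; step k is offset from step 1 by (k−1)×228 mm in y and (k−1)×203 mm in z.

C is a picture frame with a 229×151 mm rectangular opening (x by z) and a uniform 66 mm border on every side. Frame depth is 27 mm along y. It is built from two vertical stiles running the full outside height and two horizontal rails spanning the gap between the stiles.

The staircase is against the table's +x side, with their −y faces flush. The picture frame is on top of the table, centred.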